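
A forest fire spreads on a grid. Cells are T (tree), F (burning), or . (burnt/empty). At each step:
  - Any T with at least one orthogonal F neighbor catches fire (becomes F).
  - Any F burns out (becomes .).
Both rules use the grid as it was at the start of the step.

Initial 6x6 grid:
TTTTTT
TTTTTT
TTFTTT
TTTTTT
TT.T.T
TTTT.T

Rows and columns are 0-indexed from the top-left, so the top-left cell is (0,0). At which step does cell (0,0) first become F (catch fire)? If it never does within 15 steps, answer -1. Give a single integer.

Step 1: cell (0,0)='T' (+4 fires, +1 burnt)
Step 2: cell (0,0)='T' (+7 fires, +4 burnt)
Step 3: cell (0,0)='T' (+9 fires, +7 burnt)
Step 4: cell (0,0)='F' (+7 fires, +9 burnt)
  -> target ignites at step 4
Step 5: cell (0,0)='.' (+4 fires, +7 burnt)
Step 6: cell (0,0)='.' (+1 fires, +4 burnt)
Step 7: cell (0,0)='.' (+0 fires, +1 burnt)
  fire out at step 7

4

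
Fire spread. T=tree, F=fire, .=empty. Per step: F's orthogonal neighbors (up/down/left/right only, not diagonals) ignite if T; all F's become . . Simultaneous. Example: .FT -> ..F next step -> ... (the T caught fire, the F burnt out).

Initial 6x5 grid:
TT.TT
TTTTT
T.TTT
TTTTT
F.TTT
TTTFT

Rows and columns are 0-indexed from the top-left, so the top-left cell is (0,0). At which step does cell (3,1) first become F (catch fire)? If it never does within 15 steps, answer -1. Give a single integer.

Step 1: cell (3,1)='T' (+5 fires, +2 burnt)
Step 2: cell (3,1)='F' (+6 fires, +5 burnt)
  -> target ignites at step 2
Step 3: cell (3,1)='.' (+4 fires, +6 burnt)
Step 4: cell (3,1)='.' (+5 fires, +4 burnt)
Step 5: cell (3,1)='.' (+4 fires, +5 burnt)
Step 6: cell (3,1)='.' (+1 fires, +4 burnt)
Step 7: cell (3,1)='.' (+0 fires, +1 burnt)
  fire out at step 7

2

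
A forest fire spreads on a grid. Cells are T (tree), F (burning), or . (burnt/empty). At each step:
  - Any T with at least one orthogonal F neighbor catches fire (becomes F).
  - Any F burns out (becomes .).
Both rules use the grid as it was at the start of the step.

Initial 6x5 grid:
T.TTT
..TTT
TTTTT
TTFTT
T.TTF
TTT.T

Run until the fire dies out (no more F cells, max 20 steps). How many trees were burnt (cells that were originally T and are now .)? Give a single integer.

Answer: 22

Derivation:
Step 1: +7 fires, +2 burnt (F count now 7)
Step 2: +6 fires, +7 burnt (F count now 6)
Step 3: +6 fires, +6 burnt (F count now 6)
Step 4: +3 fires, +6 burnt (F count now 3)
Step 5: +0 fires, +3 burnt (F count now 0)
Fire out after step 5
Initially T: 23, now '.': 29
Total burnt (originally-T cells now '.'): 22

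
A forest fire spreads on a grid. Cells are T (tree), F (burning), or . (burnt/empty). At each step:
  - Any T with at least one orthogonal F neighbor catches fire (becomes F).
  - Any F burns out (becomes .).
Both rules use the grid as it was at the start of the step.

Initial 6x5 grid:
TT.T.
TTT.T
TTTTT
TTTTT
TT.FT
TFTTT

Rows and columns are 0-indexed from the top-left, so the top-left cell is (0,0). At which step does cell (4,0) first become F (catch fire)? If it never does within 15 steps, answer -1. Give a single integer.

Step 1: cell (4,0)='T' (+6 fires, +2 burnt)
Step 2: cell (4,0)='F' (+6 fires, +6 burnt)
  -> target ignites at step 2
Step 3: cell (4,0)='.' (+4 fires, +6 burnt)
Step 4: cell (4,0)='.' (+4 fires, +4 burnt)
Step 5: cell (4,0)='.' (+2 fires, +4 burnt)
Step 6: cell (4,0)='.' (+1 fires, +2 burnt)
Step 7: cell (4,0)='.' (+0 fires, +1 burnt)
  fire out at step 7

2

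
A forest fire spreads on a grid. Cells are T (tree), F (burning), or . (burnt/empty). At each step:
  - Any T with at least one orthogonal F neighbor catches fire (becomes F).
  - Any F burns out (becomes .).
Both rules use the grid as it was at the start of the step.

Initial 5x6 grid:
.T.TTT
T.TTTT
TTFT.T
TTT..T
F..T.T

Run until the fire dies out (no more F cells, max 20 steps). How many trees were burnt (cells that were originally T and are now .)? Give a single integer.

Step 1: +5 fires, +2 burnt (F count now 5)
Step 2: +3 fires, +5 burnt (F count now 3)
Step 3: +3 fires, +3 burnt (F count now 3)
Step 4: +2 fires, +3 burnt (F count now 2)
Step 5: +2 fires, +2 burnt (F count now 2)
Step 6: +1 fires, +2 burnt (F count now 1)
Step 7: +1 fires, +1 burnt (F count now 1)
Step 8: +0 fires, +1 burnt (F count now 0)
Fire out after step 8
Initially T: 19, now '.': 28
Total burnt (originally-T cells now '.'): 17

Answer: 17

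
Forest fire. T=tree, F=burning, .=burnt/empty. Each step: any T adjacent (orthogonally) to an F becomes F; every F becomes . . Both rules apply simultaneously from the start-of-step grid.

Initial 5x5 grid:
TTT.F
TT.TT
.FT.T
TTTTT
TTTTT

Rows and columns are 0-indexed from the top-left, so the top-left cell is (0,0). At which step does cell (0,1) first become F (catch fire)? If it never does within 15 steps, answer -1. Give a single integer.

Step 1: cell (0,1)='T' (+4 fires, +2 burnt)
Step 2: cell (0,1)='F' (+7 fires, +4 burnt)
  -> target ignites at step 2
Step 3: cell (0,1)='.' (+6 fires, +7 burnt)
Step 4: cell (0,1)='.' (+2 fires, +6 burnt)
Step 5: cell (0,1)='.' (+0 fires, +2 burnt)
  fire out at step 5

2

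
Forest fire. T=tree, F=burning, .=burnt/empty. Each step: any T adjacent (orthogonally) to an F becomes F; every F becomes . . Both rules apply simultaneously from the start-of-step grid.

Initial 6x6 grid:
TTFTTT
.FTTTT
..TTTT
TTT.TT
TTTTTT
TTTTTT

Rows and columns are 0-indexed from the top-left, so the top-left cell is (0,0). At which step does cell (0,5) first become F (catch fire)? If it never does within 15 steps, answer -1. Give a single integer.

Step 1: cell (0,5)='T' (+3 fires, +2 burnt)
Step 2: cell (0,5)='T' (+4 fires, +3 burnt)
Step 3: cell (0,5)='F' (+4 fires, +4 burnt)
  -> target ignites at step 3
Step 4: cell (0,5)='.' (+4 fires, +4 burnt)
Step 5: cell (0,5)='.' (+6 fires, +4 burnt)
Step 6: cell (0,5)='.' (+5 fires, +6 burnt)
Step 7: cell (0,5)='.' (+3 fires, +5 burnt)
Step 8: cell (0,5)='.' (+1 fires, +3 burnt)
Step 9: cell (0,5)='.' (+0 fires, +1 burnt)
  fire out at step 9

3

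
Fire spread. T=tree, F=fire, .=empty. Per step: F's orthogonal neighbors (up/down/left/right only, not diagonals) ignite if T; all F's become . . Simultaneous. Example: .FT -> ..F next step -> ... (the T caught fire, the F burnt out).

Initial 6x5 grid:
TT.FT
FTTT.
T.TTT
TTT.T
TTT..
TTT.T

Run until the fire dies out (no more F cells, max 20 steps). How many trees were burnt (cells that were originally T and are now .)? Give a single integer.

Answer: 20

Derivation:
Step 1: +5 fires, +2 burnt (F count now 5)
Step 2: +4 fires, +5 burnt (F count now 4)
Step 3: +4 fires, +4 burnt (F count now 4)
Step 4: +4 fires, +4 burnt (F count now 4)
Step 5: +2 fires, +4 burnt (F count now 2)
Step 6: +1 fires, +2 burnt (F count now 1)
Step 7: +0 fires, +1 burnt (F count now 0)
Fire out after step 7
Initially T: 21, now '.': 29
Total burnt (originally-T cells now '.'): 20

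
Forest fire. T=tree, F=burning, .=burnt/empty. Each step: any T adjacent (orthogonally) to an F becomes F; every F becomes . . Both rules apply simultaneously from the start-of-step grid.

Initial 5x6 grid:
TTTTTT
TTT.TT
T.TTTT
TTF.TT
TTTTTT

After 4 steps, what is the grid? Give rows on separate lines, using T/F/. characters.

Step 1: 3 trees catch fire, 1 burn out
  TTTTTT
  TTT.TT
  T.FTTT
  TF..TT
  TTFTTT
Step 2: 5 trees catch fire, 3 burn out
  TTTTTT
  TTF.TT
  T..FTT
  F...TT
  TF.FTT
Step 3: 6 trees catch fire, 5 burn out
  TTFTTT
  TF..TT
  F...FT
  ....TT
  F...FT
Step 4: 7 trees catch fire, 6 burn out
  TF.FTT
  F...FT
  .....F
  ....FT
  .....F

TF.FTT
F...FT
.....F
....FT
.....F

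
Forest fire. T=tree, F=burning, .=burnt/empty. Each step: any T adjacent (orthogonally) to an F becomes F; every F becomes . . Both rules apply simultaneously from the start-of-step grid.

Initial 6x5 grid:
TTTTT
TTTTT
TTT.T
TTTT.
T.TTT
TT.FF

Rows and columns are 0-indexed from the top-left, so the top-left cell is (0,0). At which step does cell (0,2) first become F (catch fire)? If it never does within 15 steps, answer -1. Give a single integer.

Step 1: cell (0,2)='T' (+2 fires, +2 burnt)
Step 2: cell (0,2)='T' (+2 fires, +2 burnt)
Step 3: cell (0,2)='T' (+1 fires, +2 burnt)
Step 4: cell (0,2)='T' (+2 fires, +1 burnt)
Step 5: cell (0,2)='T' (+3 fires, +2 burnt)
Step 6: cell (0,2)='F' (+5 fires, +3 burnt)
  -> target ignites at step 6
Step 7: cell (0,2)='.' (+5 fires, +5 burnt)
Step 8: cell (0,2)='.' (+4 fires, +5 burnt)
Step 9: cell (0,2)='.' (+0 fires, +4 burnt)
  fire out at step 9

6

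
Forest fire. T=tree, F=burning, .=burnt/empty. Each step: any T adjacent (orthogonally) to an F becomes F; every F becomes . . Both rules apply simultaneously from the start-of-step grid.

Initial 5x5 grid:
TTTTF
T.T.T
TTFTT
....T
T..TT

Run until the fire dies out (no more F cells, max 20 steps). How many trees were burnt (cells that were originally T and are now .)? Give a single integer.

Answer: 14

Derivation:
Step 1: +5 fires, +2 burnt (F count now 5)
Step 2: +3 fires, +5 burnt (F count now 3)
Step 3: +3 fires, +3 burnt (F count now 3)
Step 4: +2 fires, +3 burnt (F count now 2)
Step 5: +1 fires, +2 burnt (F count now 1)
Step 6: +0 fires, +1 burnt (F count now 0)
Fire out after step 6
Initially T: 15, now '.': 24
Total burnt (originally-T cells now '.'): 14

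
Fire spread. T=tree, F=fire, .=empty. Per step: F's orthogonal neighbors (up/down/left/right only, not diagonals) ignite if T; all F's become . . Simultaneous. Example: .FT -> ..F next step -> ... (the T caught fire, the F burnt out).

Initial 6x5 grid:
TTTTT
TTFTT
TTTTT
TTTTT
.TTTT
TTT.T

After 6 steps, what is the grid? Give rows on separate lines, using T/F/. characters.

Step 1: 4 trees catch fire, 1 burn out
  TTFTT
  TF.FT
  TTFTT
  TTTTT
  .TTTT
  TTT.T
Step 2: 7 trees catch fire, 4 burn out
  TF.FT
  F...F
  TF.FT
  TTFTT
  .TTTT
  TTT.T
Step 3: 7 trees catch fire, 7 burn out
  F...F
  .....
  F...F
  TF.FT
  .TFTT
  TTT.T
Step 4: 5 trees catch fire, 7 burn out
  .....
  .....
  .....
  F...F
  .F.FT
  TTF.T
Step 5: 2 trees catch fire, 5 burn out
  .....
  .....
  .....
  .....
  ....F
  TF..T
Step 6: 2 trees catch fire, 2 burn out
  .....
  .....
  .....
  .....
  .....
  F...F

.....
.....
.....
.....
.....
F...F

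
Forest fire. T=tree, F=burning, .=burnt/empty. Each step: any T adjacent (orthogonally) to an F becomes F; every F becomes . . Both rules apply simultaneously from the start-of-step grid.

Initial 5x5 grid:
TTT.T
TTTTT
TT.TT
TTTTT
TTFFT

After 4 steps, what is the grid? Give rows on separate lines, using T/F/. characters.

Step 1: 4 trees catch fire, 2 burn out
  TTT.T
  TTTTT
  TT.TT
  TTFFT
  TF..F
Step 2: 4 trees catch fire, 4 burn out
  TTT.T
  TTTTT
  TT.FT
  TF..F
  F....
Step 3: 4 trees catch fire, 4 burn out
  TTT.T
  TTTFT
  TF..F
  F....
  .....
Step 4: 4 trees catch fire, 4 burn out
  TTT.T
  TFF.F
  F....
  .....
  .....

TTT.T
TFF.F
F....
.....
.....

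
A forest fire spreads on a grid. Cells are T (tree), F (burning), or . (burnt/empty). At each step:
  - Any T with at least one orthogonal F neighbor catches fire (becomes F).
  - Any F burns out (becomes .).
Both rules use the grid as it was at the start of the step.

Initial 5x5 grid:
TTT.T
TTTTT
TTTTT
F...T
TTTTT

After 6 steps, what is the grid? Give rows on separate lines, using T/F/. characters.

Step 1: 2 trees catch fire, 1 burn out
  TTT.T
  TTTTT
  FTTTT
  ....T
  FTTTT
Step 2: 3 trees catch fire, 2 burn out
  TTT.T
  FTTTT
  .FTTT
  ....T
  .FTTT
Step 3: 4 trees catch fire, 3 burn out
  FTT.T
  .FTTT
  ..FTT
  ....T
  ..FTT
Step 4: 4 trees catch fire, 4 burn out
  .FT.T
  ..FTT
  ...FT
  ....T
  ...FT
Step 5: 4 trees catch fire, 4 burn out
  ..F.T
  ...FT
  ....F
  ....T
  ....F
Step 6: 2 trees catch fire, 4 burn out
  ....T
  ....F
  .....
  ....F
  .....

....T
....F
.....
....F
.....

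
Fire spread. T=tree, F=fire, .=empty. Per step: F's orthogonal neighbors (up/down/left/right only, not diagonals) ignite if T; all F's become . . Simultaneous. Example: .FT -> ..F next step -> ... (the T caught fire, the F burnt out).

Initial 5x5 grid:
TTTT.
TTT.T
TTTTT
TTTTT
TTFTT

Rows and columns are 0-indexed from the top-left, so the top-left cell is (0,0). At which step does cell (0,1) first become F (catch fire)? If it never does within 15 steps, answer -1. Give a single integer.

Step 1: cell (0,1)='T' (+3 fires, +1 burnt)
Step 2: cell (0,1)='T' (+5 fires, +3 burnt)
Step 3: cell (0,1)='T' (+5 fires, +5 burnt)
Step 4: cell (0,1)='T' (+4 fires, +5 burnt)
Step 5: cell (0,1)='F' (+4 fires, +4 burnt)
  -> target ignites at step 5
Step 6: cell (0,1)='.' (+1 fires, +4 burnt)
Step 7: cell (0,1)='.' (+0 fires, +1 burnt)
  fire out at step 7

5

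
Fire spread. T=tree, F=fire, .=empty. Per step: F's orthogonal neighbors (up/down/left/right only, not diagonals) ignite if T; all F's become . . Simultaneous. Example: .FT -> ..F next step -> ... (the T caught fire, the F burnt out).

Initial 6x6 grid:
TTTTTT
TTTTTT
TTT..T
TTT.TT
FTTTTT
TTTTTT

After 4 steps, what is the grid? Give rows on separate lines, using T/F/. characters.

Step 1: 3 trees catch fire, 1 burn out
  TTTTTT
  TTTTTT
  TTT..T
  FTT.TT
  .FTTTT
  FTTTTT
Step 2: 4 trees catch fire, 3 burn out
  TTTTTT
  TTTTTT
  FTT..T
  .FT.TT
  ..FTTT
  .FTTTT
Step 3: 5 trees catch fire, 4 burn out
  TTTTTT
  FTTTTT
  .FT..T
  ..F.TT
  ...FTT
  ..FTTT
Step 4: 5 trees catch fire, 5 burn out
  FTTTTT
  .FTTTT
  ..F..T
  ....TT
  ....FT
  ...FTT

FTTTTT
.FTTTT
..F..T
....TT
....FT
...FTT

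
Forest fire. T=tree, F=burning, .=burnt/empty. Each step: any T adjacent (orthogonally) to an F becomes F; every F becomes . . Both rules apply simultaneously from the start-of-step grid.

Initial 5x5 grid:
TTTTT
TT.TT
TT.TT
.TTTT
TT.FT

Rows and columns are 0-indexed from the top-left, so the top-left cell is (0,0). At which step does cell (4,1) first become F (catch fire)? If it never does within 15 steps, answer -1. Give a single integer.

Step 1: cell (4,1)='T' (+2 fires, +1 burnt)
Step 2: cell (4,1)='T' (+3 fires, +2 burnt)
Step 3: cell (4,1)='T' (+3 fires, +3 burnt)
Step 4: cell (4,1)='F' (+4 fires, +3 burnt)
  -> target ignites at step 4
Step 5: cell (4,1)='.' (+5 fires, +4 burnt)
Step 6: cell (4,1)='.' (+2 fires, +5 burnt)
Step 7: cell (4,1)='.' (+1 fires, +2 burnt)
Step 8: cell (4,1)='.' (+0 fires, +1 burnt)
  fire out at step 8

4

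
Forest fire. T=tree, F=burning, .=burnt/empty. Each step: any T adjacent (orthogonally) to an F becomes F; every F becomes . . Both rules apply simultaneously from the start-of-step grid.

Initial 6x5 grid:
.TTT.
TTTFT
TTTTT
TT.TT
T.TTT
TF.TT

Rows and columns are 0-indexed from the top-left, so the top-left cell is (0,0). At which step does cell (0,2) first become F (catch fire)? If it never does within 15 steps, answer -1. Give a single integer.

Step 1: cell (0,2)='T' (+5 fires, +2 burnt)
Step 2: cell (0,2)='F' (+6 fires, +5 burnt)
  -> target ignites at step 2
Step 3: cell (0,2)='.' (+6 fires, +6 burnt)
Step 4: cell (0,2)='.' (+5 fires, +6 burnt)
Step 5: cell (0,2)='.' (+1 fires, +5 burnt)
Step 6: cell (0,2)='.' (+0 fires, +1 burnt)
  fire out at step 6

2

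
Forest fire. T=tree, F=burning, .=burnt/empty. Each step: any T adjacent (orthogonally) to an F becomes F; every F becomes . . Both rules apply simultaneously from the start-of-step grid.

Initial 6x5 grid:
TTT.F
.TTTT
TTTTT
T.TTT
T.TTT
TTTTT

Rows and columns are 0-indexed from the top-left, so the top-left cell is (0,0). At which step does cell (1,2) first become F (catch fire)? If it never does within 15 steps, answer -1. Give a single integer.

Step 1: cell (1,2)='T' (+1 fires, +1 burnt)
Step 2: cell (1,2)='T' (+2 fires, +1 burnt)
Step 3: cell (1,2)='F' (+3 fires, +2 burnt)
  -> target ignites at step 3
Step 4: cell (1,2)='.' (+5 fires, +3 burnt)
Step 5: cell (1,2)='.' (+5 fires, +5 burnt)
Step 6: cell (1,2)='.' (+4 fires, +5 burnt)
Step 7: cell (1,2)='.' (+2 fires, +4 burnt)
Step 8: cell (1,2)='.' (+2 fires, +2 burnt)
Step 9: cell (1,2)='.' (+1 fires, +2 burnt)
Step 10: cell (1,2)='.' (+0 fires, +1 burnt)
  fire out at step 10

3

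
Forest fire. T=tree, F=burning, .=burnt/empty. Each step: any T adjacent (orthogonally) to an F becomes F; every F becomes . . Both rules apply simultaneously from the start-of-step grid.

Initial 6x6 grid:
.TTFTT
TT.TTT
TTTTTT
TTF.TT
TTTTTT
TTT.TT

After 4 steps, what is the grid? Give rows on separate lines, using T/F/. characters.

Step 1: 6 trees catch fire, 2 burn out
  .TF.FT
  TT.FTT
  TTFTTT
  TF..TT
  TTFTTT
  TTT.TT
Step 2: 9 trees catch fire, 6 burn out
  .F...F
  TT..FT
  TF.FTT
  F...TT
  TF.FTT
  TTF.TT
Step 3: 7 trees catch fire, 9 burn out
  ......
  TF...F
  F...FT
  ....TT
  F...FT
  TF..TT
Step 4: 6 trees catch fire, 7 burn out
  ......
  F.....
  .....F
  ....FT
  .....F
  F...FT

......
F.....
.....F
....FT
.....F
F...FT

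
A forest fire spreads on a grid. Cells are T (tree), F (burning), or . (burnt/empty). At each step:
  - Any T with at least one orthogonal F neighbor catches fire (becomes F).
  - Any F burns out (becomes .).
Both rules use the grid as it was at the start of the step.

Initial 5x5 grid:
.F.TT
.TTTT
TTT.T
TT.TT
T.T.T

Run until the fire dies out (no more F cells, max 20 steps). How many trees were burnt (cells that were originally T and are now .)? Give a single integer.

Answer: 16

Derivation:
Step 1: +1 fires, +1 burnt (F count now 1)
Step 2: +2 fires, +1 burnt (F count now 2)
Step 3: +4 fires, +2 burnt (F count now 4)
Step 4: +3 fires, +4 burnt (F count now 3)
Step 5: +3 fires, +3 burnt (F count now 3)
Step 6: +1 fires, +3 burnt (F count now 1)
Step 7: +2 fires, +1 burnt (F count now 2)
Step 8: +0 fires, +2 burnt (F count now 0)
Fire out after step 8
Initially T: 17, now '.': 24
Total burnt (originally-T cells now '.'): 16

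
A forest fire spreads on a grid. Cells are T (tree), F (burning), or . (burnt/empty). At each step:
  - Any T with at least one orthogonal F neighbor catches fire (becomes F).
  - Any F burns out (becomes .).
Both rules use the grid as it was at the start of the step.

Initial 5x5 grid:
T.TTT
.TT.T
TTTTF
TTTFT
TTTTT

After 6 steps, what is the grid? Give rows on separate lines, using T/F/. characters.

Step 1: 5 trees catch fire, 2 burn out
  T.TTT
  .TT.F
  TTTF.
  TTF.F
  TTTFT
Step 2: 5 trees catch fire, 5 burn out
  T.TTF
  .TT..
  TTF..
  TF...
  TTF.F
Step 3: 5 trees catch fire, 5 burn out
  T.TF.
  .TF..
  TF...
  F....
  TF...
Step 4: 4 trees catch fire, 5 burn out
  T.F..
  .F...
  F....
  .....
  F....
Step 5: 0 trees catch fire, 4 burn out
  T....
  .....
  .....
  .....
  .....
Step 6: 0 trees catch fire, 0 burn out
  T....
  .....
  .....
  .....
  .....

T....
.....
.....
.....
.....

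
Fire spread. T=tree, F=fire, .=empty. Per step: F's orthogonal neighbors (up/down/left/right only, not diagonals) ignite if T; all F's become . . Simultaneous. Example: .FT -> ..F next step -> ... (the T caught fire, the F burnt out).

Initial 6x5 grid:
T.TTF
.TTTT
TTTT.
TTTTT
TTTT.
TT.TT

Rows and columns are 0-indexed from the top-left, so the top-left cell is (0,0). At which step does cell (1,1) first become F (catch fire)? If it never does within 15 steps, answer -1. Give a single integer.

Step 1: cell (1,1)='T' (+2 fires, +1 burnt)
Step 2: cell (1,1)='T' (+2 fires, +2 burnt)
Step 3: cell (1,1)='T' (+2 fires, +2 burnt)
Step 4: cell (1,1)='F' (+3 fires, +2 burnt)
  -> target ignites at step 4
Step 5: cell (1,1)='.' (+4 fires, +3 burnt)
Step 6: cell (1,1)='.' (+4 fires, +4 burnt)
Step 7: cell (1,1)='.' (+3 fires, +4 burnt)
Step 8: cell (1,1)='.' (+2 fires, +3 burnt)
Step 9: cell (1,1)='.' (+1 fires, +2 burnt)
Step 10: cell (1,1)='.' (+0 fires, +1 burnt)
  fire out at step 10

4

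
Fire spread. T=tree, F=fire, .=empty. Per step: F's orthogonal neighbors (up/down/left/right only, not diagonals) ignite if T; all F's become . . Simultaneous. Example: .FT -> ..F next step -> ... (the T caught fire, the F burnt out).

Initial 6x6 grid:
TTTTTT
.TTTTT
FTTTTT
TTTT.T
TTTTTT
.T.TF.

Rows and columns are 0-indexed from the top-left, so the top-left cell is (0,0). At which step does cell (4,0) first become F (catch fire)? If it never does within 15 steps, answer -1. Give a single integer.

Step 1: cell (4,0)='T' (+4 fires, +2 burnt)
Step 2: cell (4,0)='F' (+6 fires, +4 burnt)
  -> target ignites at step 2
Step 3: cell (4,0)='.' (+8 fires, +6 burnt)
Step 4: cell (4,0)='.' (+6 fires, +8 burnt)
Step 5: cell (4,0)='.' (+3 fires, +6 burnt)
Step 6: cell (4,0)='.' (+2 fires, +3 burnt)
Step 7: cell (4,0)='.' (+0 fires, +2 burnt)
  fire out at step 7

2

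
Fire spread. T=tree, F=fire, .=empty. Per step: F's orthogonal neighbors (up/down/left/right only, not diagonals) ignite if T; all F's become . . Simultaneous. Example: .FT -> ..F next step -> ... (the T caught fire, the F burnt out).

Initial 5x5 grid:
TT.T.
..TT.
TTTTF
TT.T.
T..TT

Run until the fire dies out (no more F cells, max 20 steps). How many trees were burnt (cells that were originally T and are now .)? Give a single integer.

Answer: 13

Derivation:
Step 1: +1 fires, +1 burnt (F count now 1)
Step 2: +3 fires, +1 burnt (F count now 3)
Step 3: +4 fires, +3 burnt (F count now 4)
Step 4: +3 fires, +4 burnt (F count now 3)
Step 5: +1 fires, +3 burnt (F count now 1)
Step 6: +1 fires, +1 burnt (F count now 1)
Step 7: +0 fires, +1 burnt (F count now 0)
Fire out after step 7
Initially T: 15, now '.': 23
Total burnt (originally-T cells now '.'): 13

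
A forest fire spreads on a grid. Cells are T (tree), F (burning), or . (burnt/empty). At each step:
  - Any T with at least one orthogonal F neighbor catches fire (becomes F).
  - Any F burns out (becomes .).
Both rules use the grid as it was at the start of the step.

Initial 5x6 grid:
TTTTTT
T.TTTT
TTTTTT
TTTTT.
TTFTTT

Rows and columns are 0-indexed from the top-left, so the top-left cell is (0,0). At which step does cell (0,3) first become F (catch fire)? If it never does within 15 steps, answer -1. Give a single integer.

Step 1: cell (0,3)='T' (+3 fires, +1 burnt)
Step 2: cell (0,3)='T' (+5 fires, +3 burnt)
Step 3: cell (0,3)='T' (+6 fires, +5 burnt)
Step 4: cell (0,3)='T' (+4 fires, +6 burnt)
Step 5: cell (0,3)='F' (+5 fires, +4 burnt)
  -> target ignites at step 5
Step 6: cell (0,3)='.' (+3 fires, +5 burnt)
Step 7: cell (0,3)='.' (+1 fires, +3 burnt)
Step 8: cell (0,3)='.' (+0 fires, +1 burnt)
  fire out at step 8

5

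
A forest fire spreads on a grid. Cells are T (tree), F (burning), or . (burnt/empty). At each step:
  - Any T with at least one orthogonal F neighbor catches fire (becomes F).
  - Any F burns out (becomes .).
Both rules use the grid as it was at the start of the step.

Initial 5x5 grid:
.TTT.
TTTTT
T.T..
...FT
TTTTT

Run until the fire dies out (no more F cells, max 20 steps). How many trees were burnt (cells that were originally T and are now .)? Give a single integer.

Step 1: +2 fires, +1 burnt (F count now 2)
Step 2: +2 fires, +2 burnt (F count now 2)
Step 3: +1 fires, +2 burnt (F count now 1)
Step 4: +1 fires, +1 burnt (F count now 1)
Step 5: +0 fires, +1 burnt (F count now 0)
Fire out after step 5
Initially T: 16, now '.': 15
Total burnt (originally-T cells now '.'): 6

Answer: 6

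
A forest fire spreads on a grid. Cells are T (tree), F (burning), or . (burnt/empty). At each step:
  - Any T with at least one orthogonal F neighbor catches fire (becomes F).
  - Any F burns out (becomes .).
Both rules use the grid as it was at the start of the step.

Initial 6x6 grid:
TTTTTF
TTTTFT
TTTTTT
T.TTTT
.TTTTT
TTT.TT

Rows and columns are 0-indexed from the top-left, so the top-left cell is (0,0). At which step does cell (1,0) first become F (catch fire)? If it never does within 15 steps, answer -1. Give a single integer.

Step 1: cell (1,0)='T' (+4 fires, +2 burnt)
Step 2: cell (1,0)='T' (+5 fires, +4 burnt)
Step 3: cell (1,0)='T' (+6 fires, +5 burnt)
Step 4: cell (1,0)='F' (+7 fires, +6 burnt)
  -> target ignites at step 4
Step 5: cell (1,0)='.' (+4 fires, +7 burnt)
Step 6: cell (1,0)='.' (+3 fires, +4 burnt)
Step 7: cell (1,0)='.' (+1 fires, +3 burnt)
Step 8: cell (1,0)='.' (+1 fires, +1 burnt)
Step 9: cell (1,0)='.' (+0 fires, +1 burnt)
  fire out at step 9

4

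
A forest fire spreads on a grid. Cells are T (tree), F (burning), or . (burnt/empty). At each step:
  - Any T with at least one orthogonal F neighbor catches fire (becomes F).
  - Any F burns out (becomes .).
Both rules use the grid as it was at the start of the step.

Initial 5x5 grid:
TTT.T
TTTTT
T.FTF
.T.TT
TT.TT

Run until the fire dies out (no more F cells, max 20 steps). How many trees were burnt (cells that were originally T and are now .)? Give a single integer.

Answer: 15

Derivation:
Step 1: +4 fires, +2 burnt (F count now 4)
Step 2: +6 fires, +4 burnt (F count now 6)
Step 3: +3 fires, +6 burnt (F count now 3)
Step 4: +2 fires, +3 burnt (F count now 2)
Step 5: +0 fires, +2 burnt (F count now 0)
Fire out after step 5
Initially T: 18, now '.': 22
Total burnt (originally-T cells now '.'): 15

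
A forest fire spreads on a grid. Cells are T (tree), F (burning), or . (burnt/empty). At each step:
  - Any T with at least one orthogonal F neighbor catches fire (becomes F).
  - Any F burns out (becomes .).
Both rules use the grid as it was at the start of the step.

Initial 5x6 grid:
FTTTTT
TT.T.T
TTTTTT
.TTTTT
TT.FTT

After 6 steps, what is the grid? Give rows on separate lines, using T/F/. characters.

Step 1: 4 trees catch fire, 2 burn out
  .FTTTT
  FT.T.T
  TTTTTT
  .TTFTT
  TT..FT
Step 2: 7 trees catch fire, 4 burn out
  ..FTTT
  .F.T.T
  FTTFTT
  .TF.FT
  TT...F
Step 3: 7 trees catch fire, 7 burn out
  ...FTT
  ...F.T
  .FF.FT
  .F...F
  TT....
Step 4: 3 trees catch fire, 7 burn out
  ....FT
  .....T
  .....F
  ......
  TF....
Step 5: 3 trees catch fire, 3 burn out
  .....F
  .....F
  ......
  ......
  F.....
Step 6: 0 trees catch fire, 3 burn out
  ......
  ......
  ......
  ......
  ......

......
......
......
......
......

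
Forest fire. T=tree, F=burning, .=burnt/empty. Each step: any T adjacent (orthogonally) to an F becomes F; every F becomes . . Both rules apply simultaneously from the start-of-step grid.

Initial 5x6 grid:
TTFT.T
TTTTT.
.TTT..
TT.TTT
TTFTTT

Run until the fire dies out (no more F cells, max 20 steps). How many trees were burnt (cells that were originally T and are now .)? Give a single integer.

Step 1: +5 fires, +2 burnt (F count now 5)
Step 2: +8 fires, +5 burnt (F count now 8)
Step 3: +7 fires, +8 burnt (F count now 7)
Step 4: +1 fires, +7 burnt (F count now 1)
Step 5: +0 fires, +1 burnt (F count now 0)
Fire out after step 5
Initially T: 22, now '.': 29
Total burnt (originally-T cells now '.'): 21

Answer: 21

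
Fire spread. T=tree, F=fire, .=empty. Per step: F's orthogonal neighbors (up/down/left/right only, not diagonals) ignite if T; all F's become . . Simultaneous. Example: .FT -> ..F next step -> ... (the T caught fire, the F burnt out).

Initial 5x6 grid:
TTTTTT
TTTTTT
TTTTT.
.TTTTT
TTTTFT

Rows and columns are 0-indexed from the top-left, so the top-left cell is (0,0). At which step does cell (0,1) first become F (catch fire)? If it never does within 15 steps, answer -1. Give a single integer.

Step 1: cell (0,1)='T' (+3 fires, +1 burnt)
Step 2: cell (0,1)='T' (+4 fires, +3 burnt)
Step 3: cell (0,1)='T' (+4 fires, +4 burnt)
Step 4: cell (0,1)='T' (+6 fires, +4 burnt)
Step 5: cell (0,1)='T' (+4 fires, +6 burnt)
Step 6: cell (0,1)='T' (+3 fires, +4 burnt)
Step 7: cell (0,1)='F' (+2 fires, +3 burnt)
  -> target ignites at step 7
Step 8: cell (0,1)='.' (+1 fires, +2 burnt)
Step 9: cell (0,1)='.' (+0 fires, +1 burnt)
  fire out at step 9

7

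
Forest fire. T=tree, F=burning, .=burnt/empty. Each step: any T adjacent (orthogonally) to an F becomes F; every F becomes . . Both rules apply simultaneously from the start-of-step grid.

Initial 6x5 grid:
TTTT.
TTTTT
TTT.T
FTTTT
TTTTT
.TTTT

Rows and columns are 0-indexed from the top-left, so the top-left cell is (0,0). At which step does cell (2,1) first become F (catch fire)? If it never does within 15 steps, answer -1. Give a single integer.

Step 1: cell (2,1)='T' (+3 fires, +1 burnt)
Step 2: cell (2,1)='F' (+4 fires, +3 burnt)
  -> target ignites at step 2
Step 3: cell (2,1)='.' (+6 fires, +4 burnt)
Step 4: cell (2,1)='.' (+5 fires, +6 burnt)
Step 5: cell (2,1)='.' (+5 fires, +5 burnt)
Step 6: cell (2,1)='.' (+3 fires, +5 burnt)
Step 7: cell (2,1)='.' (+0 fires, +3 burnt)
  fire out at step 7

2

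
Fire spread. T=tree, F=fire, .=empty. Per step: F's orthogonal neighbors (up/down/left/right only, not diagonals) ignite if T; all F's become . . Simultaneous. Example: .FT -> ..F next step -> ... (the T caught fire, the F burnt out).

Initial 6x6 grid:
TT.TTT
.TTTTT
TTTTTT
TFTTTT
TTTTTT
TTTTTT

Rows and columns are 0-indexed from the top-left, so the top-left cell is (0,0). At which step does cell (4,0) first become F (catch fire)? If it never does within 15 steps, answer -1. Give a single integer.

Step 1: cell (4,0)='T' (+4 fires, +1 burnt)
Step 2: cell (4,0)='F' (+7 fires, +4 burnt)
  -> target ignites at step 2
Step 3: cell (4,0)='.' (+7 fires, +7 burnt)
Step 4: cell (4,0)='.' (+6 fires, +7 burnt)
Step 5: cell (4,0)='.' (+5 fires, +6 burnt)
Step 6: cell (4,0)='.' (+3 fires, +5 burnt)
Step 7: cell (4,0)='.' (+1 fires, +3 burnt)
Step 8: cell (4,0)='.' (+0 fires, +1 burnt)
  fire out at step 8

2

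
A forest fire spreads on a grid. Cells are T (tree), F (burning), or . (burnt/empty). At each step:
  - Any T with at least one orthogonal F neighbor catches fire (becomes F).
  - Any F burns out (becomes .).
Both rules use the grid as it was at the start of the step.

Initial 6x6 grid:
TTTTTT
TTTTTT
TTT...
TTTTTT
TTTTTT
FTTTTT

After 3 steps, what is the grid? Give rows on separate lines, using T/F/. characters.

Step 1: 2 trees catch fire, 1 burn out
  TTTTTT
  TTTTTT
  TTT...
  TTTTTT
  FTTTTT
  .FTTTT
Step 2: 3 trees catch fire, 2 burn out
  TTTTTT
  TTTTTT
  TTT...
  FTTTTT
  .FTTTT
  ..FTTT
Step 3: 4 trees catch fire, 3 burn out
  TTTTTT
  TTTTTT
  FTT...
  .FTTTT
  ..FTTT
  ...FTT

TTTTTT
TTTTTT
FTT...
.FTTTT
..FTTT
...FTT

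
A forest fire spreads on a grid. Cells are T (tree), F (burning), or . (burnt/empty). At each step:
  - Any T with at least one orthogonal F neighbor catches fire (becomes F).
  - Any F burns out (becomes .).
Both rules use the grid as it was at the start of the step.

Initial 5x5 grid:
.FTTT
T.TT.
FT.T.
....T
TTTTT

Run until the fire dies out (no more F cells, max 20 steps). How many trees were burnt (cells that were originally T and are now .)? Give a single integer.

Step 1: +3 fires, +2 burnt (F count now 3)
Step 2: +2 fires, +3 burnt (F count now 2)
Step 3: +2 fires, +2 burnt (F count now 2)
Step 4: +1 fires, +2 burnt (F count now 1)
Step 5: +0 fires, +1 burnt (F count now 0)
Fire out after step 5
Initially T: 14, now '.': 19
Total burnt (originally-T cells now '.'): 8

Answer: 8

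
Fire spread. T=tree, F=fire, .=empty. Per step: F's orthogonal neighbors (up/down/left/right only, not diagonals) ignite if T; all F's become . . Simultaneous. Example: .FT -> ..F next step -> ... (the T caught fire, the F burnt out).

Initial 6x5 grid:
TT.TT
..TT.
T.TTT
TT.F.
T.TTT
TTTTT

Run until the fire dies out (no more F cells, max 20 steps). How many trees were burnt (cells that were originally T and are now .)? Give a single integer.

Step 1: +2 fires, +1 burnt (F count now 2)
Step 2: +6 fires, +2 burnt (F count now 6)
Step 3: +4 fires, +6 burnt (F count now 4)
Step 4: +2 fires, +4 burnt (F count now 2)
Step 5: +1 fires, +2 burnt (F count now 1)
Step 6: +1 fires, +1 burnt (F count now 1)
Step 7: +1 fires, +1 burnt (F count now 1)
Step 8: +2 fires, +1 burnt (F count now 2)
Step 9: +0 fires, +2 burnt (F count now 0)
Fire out after step 9
Initially T: 21, now '.': 28
Total burnt (originally-T cells now '.'): 19

Answer: 19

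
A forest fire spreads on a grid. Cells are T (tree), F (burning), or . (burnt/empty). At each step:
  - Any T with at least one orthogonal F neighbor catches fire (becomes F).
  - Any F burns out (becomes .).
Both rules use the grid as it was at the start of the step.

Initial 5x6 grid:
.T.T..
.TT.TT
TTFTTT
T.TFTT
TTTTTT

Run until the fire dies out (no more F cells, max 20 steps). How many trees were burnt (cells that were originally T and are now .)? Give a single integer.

Step 1: +6 fires, +2 burnt (F count now 6)
Step 2: +6 fires, +6 burnt (F count now 6)
Step 3: +6 fires, +6 burnt (F count now 6)
Step 4: +2 fires, +6 burnt (F count now 2)
Step 5: +0 fires, +2 burnt (F count now 0)
Fire out after step 5
Initially T: 21, now '.': 29
Total burnt (originally-T cells now '.'): 20

Answer: 20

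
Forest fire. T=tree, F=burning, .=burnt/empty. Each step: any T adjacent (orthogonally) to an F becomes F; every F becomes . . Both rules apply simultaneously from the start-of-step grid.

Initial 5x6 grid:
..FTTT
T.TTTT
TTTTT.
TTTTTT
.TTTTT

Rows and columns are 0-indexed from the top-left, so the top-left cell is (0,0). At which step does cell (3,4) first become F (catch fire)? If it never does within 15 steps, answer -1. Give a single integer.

Step 1: cell (3,4)='T' (+2 fires, +1 burnt)
Step 2: cell (3,4)='T' (+3 fires, +2 burnt)
Step 3: cell (3,4)='T' (+5 fires, +3 burnt)
Step 4: cell (3,4)='T' (+6 fires, +5 burnt)
Step 5: cell (3,4)='F' (+5 fires, +6 burnt)
  -> target ignites at step 5
Step 6: cell (3,4)='.' (+2 fires, +5 burnt)
Step 7: cell (3,4)='.' (+1 fires, +2 burnt)
Step 8: cell (3,4)='.' (+0 fires, +1 burnt)
  fire out at step 8

5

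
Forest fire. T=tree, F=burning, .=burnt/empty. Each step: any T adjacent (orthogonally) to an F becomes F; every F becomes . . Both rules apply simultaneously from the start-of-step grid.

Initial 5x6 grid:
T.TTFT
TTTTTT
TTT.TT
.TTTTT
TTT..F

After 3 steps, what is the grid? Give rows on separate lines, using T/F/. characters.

Step 1: 4 trees catch fire, 2 burn out
  T.TF.F
  TTTTFT
  TTT.TT
  .TTTTF
  TTT...
Step 2: 6 trees catch fire, 4 burn out
  T.F...
  TTTF.F
  TTT.FF
  .TTTF.
  TTT...
Step 3: 2 trees catch fire, 6 burn out
  T.....
  TTF...
  TTT...
  .TTF..
  TTT...

T.....
TTF...
TTT...
.TTF..
TTT...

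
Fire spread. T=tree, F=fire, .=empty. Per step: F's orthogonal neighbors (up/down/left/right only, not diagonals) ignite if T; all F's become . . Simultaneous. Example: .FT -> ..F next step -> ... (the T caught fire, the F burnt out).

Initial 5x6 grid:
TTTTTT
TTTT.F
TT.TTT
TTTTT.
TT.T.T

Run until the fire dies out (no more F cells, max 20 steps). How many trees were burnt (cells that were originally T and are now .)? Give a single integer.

Step 1: +2 fires, +1 burnt (F count now 2)
Step 2: +2 fires, +2 burnt (F count now 2)
Step 3: +3 fires, +2 burnt (F count now 3)
Step 4: +3 fires, +3 burnt (F count now 3)
Step 5: +4 fires, +3 burnt (F count now 4)
Step 6: +3 fires, +4 burnt (F count now 3)
Step 7: +4 fires, +3 burnt (F count now 4)
Step 8: +2 fires, +4 burnt (F count now 2)
Step 9: +0 fires, +2 burnt (F count now 0)
Fire out after step 9
Initially T: 24, now '.': 29
Total burnt (originally-T cells now '.'): 23

Answer: 23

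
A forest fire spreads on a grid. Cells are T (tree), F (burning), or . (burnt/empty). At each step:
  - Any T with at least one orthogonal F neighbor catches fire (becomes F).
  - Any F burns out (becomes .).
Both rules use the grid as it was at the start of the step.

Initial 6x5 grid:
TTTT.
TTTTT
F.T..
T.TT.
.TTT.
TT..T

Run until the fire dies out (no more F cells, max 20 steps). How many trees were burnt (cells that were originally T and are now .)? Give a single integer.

Step 1: +2 fires, +1 burnt (F count now 2)
Step 2: +2 fires, +2 burnt (F count now 2)
Step 3: +2 fires, +2 burnt (F count now 2)
Step 4: +3 fires, +2 burnt (F count now 3)
Step 5: +3 fires, +3 burnt (F count now 3)
Step 6: +2 fires, +3 burnt (F count now 2)
Step 7: +2 fires, +2 burnt (F count now 2)
Step 8: +1 fires, +2 burnt (F count now 1)
Step 9: +1 fires, +1 burnt (F count now 1)
Step 10: +0 fires, +1 burnt (F count now 0)
Fire out after step 10
Initially T: 19, now '.': 29
Total burnt (originally-T cells now '.'): 18

Answer: 18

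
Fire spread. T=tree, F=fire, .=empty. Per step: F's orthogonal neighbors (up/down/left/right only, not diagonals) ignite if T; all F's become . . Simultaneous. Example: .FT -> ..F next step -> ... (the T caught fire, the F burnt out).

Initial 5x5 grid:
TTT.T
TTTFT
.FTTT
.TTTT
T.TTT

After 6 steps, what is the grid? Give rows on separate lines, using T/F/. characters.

Step 1: 6 trees catch fire, 2 burn out
  TTT.T
  TFF.F
  ..FFT
  .FTTT
  T.TTT
Step 2: 7 trees catch fire, 6 burn out
  TFF.F
  F....
  ....F
  ..FFT
  T.TTT
Step 3: 4 trees catch fire, 7 burn out
  F....
  .....
  .....
  ....F
  T.FFT
Step 4: 1 trees catch fire, 4 burn out
  .....
  .....
  .....
  .....
  T...F
Step 5: 0 trees catch fire, 1 burn out
  .....
  .....
  .....
  .....
  T....
Step 6: 0 trees catch fire, 0 burn out
  .....
  .....
  .....
  .....
  T....

.....
.....
.....
.....
T....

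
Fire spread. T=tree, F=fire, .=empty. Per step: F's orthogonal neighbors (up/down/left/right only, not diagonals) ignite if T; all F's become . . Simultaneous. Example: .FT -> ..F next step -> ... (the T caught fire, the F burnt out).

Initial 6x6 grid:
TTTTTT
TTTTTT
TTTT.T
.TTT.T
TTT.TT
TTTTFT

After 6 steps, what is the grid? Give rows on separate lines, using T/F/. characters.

Step 1: 3 trees catch fire, 1 burn out
  TTTTTT
  TTTTTT
  TTTT.T
  .TTT.T
  TTT.FT
  TTTF.F
Step 2: 2 trees catch fire, 3 burn out
  TTTTTT
  TTTTTT
  TTTT.T
  .TTT.T
  TTT..F
  TTF...
Step 3: 3 trees catch fire, 2 burn out
  TTTTTT
  TTTTTT
  TTTT.T
  .TTT.F
  TTF...
  TF....
Step 4: 4 trees catch fire, 3 burn out
  TTTTTT
  TTTTTT
  TTTT.F
  .TFT..
  TF....
  F.....
Step 5: 5 trees catch fire, 4 burn out
  TTTTTT
  TTTTTF
  TTFT..
  .F.F..
  F.....
  ......
Step 6: 5 trees catch fire, 5 burn out
  TTTTTF
  TTFTF.
  TF.F..
  ......
  ......
  ......

TTTTTF
TTFTF.
TF.F..
......
......
......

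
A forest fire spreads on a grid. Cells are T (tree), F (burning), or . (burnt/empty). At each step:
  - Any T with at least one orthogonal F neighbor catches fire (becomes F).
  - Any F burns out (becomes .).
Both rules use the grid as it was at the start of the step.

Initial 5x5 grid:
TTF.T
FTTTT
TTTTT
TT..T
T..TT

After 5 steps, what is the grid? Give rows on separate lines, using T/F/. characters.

Step 1: 5 trees catch fire, 2 burn out
  FF..T
  .FFTT
  FTTTT
  TT..T
  T..TT
Step 2: 4 trees catch fire, 5 burn out
  ....T
  ...FT
  .FFTT
  FT..T
  T..TT
Step 3: 4 trees catch fire, 4 burn out
  ....T
  ....F
  ...FT
  .F..T
  F..TT
Step 4: 2 trees catch fire, 4 burn out
  ....F
  .....
  ....F
  ....T
  ...TT
Step 5: 1 trees catch fire, 2 burn out
  .....
  .....
  .....
  ....F
  ...TT

.....
.....
.....
....F
...TT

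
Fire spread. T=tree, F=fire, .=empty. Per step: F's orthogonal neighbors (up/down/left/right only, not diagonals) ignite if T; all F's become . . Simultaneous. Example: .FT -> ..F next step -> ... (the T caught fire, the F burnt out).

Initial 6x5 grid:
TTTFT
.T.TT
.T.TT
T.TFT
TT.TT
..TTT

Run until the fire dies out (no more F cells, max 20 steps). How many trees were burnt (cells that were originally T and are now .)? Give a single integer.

Step 1: +7 fires, +2 burnt (F count now 7)
Step 2: +5 fires, +7 burnt (F count now 5)
Step 3: +4 fires, +5 burnt (F count now 4)
Step 4: +1 fires, +4 burnt (F count now 1)
Step 5: +0 fires, +1 burnt (F count now 0)
Fire out after step 5
Initially T: 20, now '.': 27
Total burnt (originally-T cells now '.'): 17

Answer: 17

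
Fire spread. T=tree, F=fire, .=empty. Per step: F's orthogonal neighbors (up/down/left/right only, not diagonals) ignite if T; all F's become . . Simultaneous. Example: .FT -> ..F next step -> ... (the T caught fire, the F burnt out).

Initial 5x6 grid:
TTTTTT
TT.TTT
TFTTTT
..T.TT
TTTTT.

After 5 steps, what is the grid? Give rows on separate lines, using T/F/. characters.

Step 1: 3 trees catch fire, 1 burn out
  TTTTTT
  TF.TTT
  F.FTTT
  ..T.TT
  TTTTT.
Step 2: 4 trees catch fire, 3 burn out
  TFTTTT
  F..TTT
  ...FTT
  ..F.TT
  TTTTT.
Step 3: 5 trees catch fire, 4 burn out
  F.FTTT
  ...FTT
  ....FT
  ....TT
  TTFTT.
Step 4: 6 trees catch fire, 5 burn out
  ...FTT
  ....FT
  .....F
  ....FT
  TF.FT.
Step 5: 5 trees catch fire, 6 burn out
  ....FT
  .....F
  ......
  .....F
  F...F.

....FT
.....F
......
.....F
F...F.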